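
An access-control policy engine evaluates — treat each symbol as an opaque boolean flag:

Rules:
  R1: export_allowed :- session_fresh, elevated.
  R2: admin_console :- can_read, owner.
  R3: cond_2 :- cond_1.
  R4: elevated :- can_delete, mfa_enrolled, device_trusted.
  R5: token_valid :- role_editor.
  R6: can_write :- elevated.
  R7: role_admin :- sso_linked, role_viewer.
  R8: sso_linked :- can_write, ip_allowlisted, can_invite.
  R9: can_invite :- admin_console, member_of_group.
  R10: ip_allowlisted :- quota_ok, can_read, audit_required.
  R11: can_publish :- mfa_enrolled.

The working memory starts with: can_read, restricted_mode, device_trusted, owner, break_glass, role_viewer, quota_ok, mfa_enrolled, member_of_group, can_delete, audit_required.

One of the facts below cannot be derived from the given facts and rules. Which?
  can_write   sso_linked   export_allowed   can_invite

Round 1: R2 [admin_console :- can_read, owner.]; R4 [elevated :- can_delete, mfa_enrolled, device_trusted.]; R10 [ip_allowlisted :- quota_ok, can_read, audit_required.]; R11 [can_publish :- mfa_enrolled.]. Adds admin_console, elevated, ip_allowlisted, can_publish.
Round 2: R6 [can_write :- elevated.]; R9 [can_invite :- admin_console, member_of_group.]. Adds can_write, can_invite.
Round 3: R8 [sso_linked :- can_write, ip_allowlisted, can_invite.]. Adds sso_linked.
Round 4: R7 [role_admin :- sso_linked, role_viewer.]. Adds role_admin.
Derived: can_write (round 2), sso_linked (round 3), can_invite (round 2). export_allowed never appears in any round.

export_allowed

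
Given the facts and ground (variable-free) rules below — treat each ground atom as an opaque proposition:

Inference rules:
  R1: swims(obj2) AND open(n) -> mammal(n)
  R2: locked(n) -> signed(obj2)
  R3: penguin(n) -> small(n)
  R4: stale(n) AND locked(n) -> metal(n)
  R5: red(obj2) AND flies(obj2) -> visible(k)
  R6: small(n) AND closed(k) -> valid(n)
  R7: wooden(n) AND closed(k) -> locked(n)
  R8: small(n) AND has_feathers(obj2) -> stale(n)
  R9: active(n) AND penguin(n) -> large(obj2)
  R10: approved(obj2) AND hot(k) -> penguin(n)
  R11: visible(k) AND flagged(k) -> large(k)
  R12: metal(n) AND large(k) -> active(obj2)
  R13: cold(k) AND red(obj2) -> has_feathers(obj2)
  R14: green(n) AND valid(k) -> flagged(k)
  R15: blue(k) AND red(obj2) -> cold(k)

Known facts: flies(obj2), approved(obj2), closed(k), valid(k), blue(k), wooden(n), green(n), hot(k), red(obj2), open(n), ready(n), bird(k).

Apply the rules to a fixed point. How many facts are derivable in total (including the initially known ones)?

Round 1: R5 [red(obj2) AND flies(obj2) -> visible(k)]; R7 [wooden(n) AND closed(k) -> locked(n)]; R10 [approved(obj2) AND hot(k) -> penguin(n)]; R14 [green(n) AND valid(k) -> flagged(k)]; R15 [blue(k) AND red(obj2) -> cold(k)]. New: visible(k), locked(n), penguin(n), flagged(k), cold(k).
Round 2: R2 [locked(n) -> signed(obj2)]; R3 [penguin(n) -> small(n)]; R11 [visible(k) AND flagged(k) -> large(k)]; R13 [cold(k) AND red(obj2) -> has_feathers(obj2)]. New: signed(obj2), small(n), large(k), has_feathers(obj2).
Round 3: R6 [small(n) AND closed(k) -> valid(n)]; R8 [small(n) AND has_feathers(obj2) -> stale(n)]. New: valid(n), stale(n).
Round 4: R4 [stale(n) AND locked(n) -> metal(n)]. New: metal(n).
Round 5: R12 [metal(n) AND large(k) -> active(obj2)]. New: active(obj2).
Closure: {active(obj2), approved(obj2), bird(k), blue(k), closed(k), cold(k), flagged(k), flies(obj2), green(n), has_feathers(obj2), hot(k), large(k), locked(n), metal(n), open(n), penguin(n), ready(n), red(obj2), signed(obj2), small(n), stale(n), valid(k), valid(n), visible(k), wooden(n)} — 25 facts.

25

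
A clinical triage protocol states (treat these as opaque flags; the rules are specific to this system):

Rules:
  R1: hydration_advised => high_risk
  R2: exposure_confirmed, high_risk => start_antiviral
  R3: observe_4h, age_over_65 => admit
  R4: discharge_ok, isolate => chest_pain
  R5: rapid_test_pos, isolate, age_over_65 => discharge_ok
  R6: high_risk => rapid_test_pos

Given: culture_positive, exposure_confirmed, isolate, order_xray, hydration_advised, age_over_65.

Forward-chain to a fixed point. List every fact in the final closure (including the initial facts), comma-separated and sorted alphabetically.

Round 1 fires R1, giving high_risk.
Round 2 fires R2, R6, giving start_antiviral, rapid_test_pos.
Round 3 fires R5, giving discharge_ok.
Round 4 fires R4, giving chest_pain.

age_over_65, chest_pain, culture_positive, discharge_ok, exposure_confirmed, high_risk, hydration_advised, isolate, order_xray, rapid_test_pos, start_antiviral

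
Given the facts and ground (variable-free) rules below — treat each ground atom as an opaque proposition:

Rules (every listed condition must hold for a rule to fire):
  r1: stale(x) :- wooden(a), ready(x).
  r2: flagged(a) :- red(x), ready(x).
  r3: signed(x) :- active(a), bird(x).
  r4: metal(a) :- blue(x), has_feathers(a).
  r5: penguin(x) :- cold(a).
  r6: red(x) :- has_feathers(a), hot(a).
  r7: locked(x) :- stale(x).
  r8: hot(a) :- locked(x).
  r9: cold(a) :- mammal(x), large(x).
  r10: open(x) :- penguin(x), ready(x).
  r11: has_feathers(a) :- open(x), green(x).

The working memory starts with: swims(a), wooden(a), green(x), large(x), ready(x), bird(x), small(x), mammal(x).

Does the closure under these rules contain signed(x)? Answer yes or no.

Round 1: r1 [stale(x) :- wooden(a), ready(x).]; r9 [cold(a) :- mammal(x), large(x).]. New: stale(x), cold(a).
Round 2: r5 [penguin(x) :- cold(a).]; r7 [locked(x) :- stale(x).]. New: penguin(x), locked(x).
Round 3: r8 [hot(a) :- locked(x).]; r10 [open(x) :- penguin(x), ready(x).]. New: hot(a), open(x).
Round 4: r11 [has_feathers(a) :- open(x), green(x).]. New: has_feathers(a).
Round 5: r6 [red(x) :- has_feathers(a), hot(a).]. New: red(x).
Round 6: r2 [flagged(a) :- red(x), ready(x).]. New: flagged(a).
Fixed point reached. signed(x) is concluded only by r3; r3 needs active(a) (never derived).

no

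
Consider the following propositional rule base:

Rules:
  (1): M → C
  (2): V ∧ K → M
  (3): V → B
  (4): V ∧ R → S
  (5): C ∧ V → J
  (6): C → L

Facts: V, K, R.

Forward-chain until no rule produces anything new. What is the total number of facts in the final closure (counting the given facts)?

9

[1] (2) [V ∧ K → M]; (3) [V → B]; (4) [V ∧ R → S]. ⇒ new: M, B, S.
[2] (1) [M → C]. ⇒ new: C.
[3] (5) [C ∧ V → J]; (6) [C → L]. ⇒ new: J, L.
Closure: {B, C, J, K, L, M, R, S, V} — 9 facts.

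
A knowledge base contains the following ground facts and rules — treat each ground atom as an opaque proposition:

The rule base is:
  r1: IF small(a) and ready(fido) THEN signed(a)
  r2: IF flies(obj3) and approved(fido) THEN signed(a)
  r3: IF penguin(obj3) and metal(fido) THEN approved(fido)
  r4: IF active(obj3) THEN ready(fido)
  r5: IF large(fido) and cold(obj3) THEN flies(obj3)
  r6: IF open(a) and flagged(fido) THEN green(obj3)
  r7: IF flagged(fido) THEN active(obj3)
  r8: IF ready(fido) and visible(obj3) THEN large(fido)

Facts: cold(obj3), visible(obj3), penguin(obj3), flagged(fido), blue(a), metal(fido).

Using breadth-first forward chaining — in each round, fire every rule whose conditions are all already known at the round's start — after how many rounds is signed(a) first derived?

Round 1: r3 [IF penguin(obj3) and metal(fido) THEN approved(fido)]; r7 [IF flagged(fido) THEN active(obj3)]. New: approved(fido), active(obj3).
Round 2: r4 [IF active(obj3) THEN ready(fido)]. New: ready(fido).
Round 3: r8 [IF ready(fido) and visible(obj3) THEN large(fido)]. New: large(fido).
Round 4: r5 [IF large(fido) and cold(obj3) THEN flies(obj3)]. New: flies(obj3).
Round 5: r2 [IF flies(obj3) and approved(fido) THEN signed(a)]. New: signed(a).
signed(a) first appears in round 5.

5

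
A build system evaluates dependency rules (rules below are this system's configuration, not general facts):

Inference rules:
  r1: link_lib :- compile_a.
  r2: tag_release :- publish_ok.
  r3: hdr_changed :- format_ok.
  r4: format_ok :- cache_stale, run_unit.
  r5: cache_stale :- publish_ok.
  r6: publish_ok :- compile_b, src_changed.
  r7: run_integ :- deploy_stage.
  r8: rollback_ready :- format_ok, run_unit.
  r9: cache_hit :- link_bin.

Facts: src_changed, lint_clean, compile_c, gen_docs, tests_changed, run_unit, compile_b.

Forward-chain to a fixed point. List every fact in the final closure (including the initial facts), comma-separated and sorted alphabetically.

cache_stale, compile_b, compile_c, format_ok, gen_docs, hdr_changed, lint_clean, publish_ok, rollback_ready, run_unit, src_changed, tag_release, tests_changed

Round 1 fires r6, giving publish_ok.
Round 2 fires r2, r5, giving tag_release, cache_stale.
Round 3 fires r4, giving format_ok.
Round 4 fires r3, r8, giving hdr_changed, rollback_ready.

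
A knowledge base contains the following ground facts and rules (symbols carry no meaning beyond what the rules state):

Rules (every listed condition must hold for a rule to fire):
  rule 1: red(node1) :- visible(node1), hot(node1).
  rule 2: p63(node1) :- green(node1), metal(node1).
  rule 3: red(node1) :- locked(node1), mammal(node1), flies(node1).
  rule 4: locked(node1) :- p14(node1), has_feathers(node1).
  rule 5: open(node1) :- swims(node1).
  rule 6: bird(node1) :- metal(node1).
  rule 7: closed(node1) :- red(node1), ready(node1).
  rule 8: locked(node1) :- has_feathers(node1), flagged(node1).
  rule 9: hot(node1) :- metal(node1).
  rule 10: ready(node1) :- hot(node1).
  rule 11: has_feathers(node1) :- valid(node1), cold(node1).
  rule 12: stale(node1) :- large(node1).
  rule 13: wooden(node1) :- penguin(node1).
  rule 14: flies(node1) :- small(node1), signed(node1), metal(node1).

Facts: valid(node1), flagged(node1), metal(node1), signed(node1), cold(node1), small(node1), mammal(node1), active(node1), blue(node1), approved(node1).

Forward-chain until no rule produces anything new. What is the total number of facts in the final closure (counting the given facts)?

18

Round 1: rule 6 [bird(node1) :- metal(node1).]; rule 9 [hot(node1) :- metal(node1).]; rule 11 [has_feathers(node1) :- valid(node1), cold(node1).]; rule 14 [flies(node1) :- small(node1), signed(node1), metal(node1).]. New: bird(node1), hot(node1), has_feathers(node1), flies(node1).
Round 2: rule 8 [locked(node1) :- has_feathers(node1), flagged(node1).]; rule 10 [ready(node1) :- hot(node1).]. New: locked(node1), ready(node1).
Round 3: rule 3 [red(node1) :- locked(node1), mammal(node1), flies(node1).]. New: red(node1).
Round 4: rule 7 [closed(node1) :- red(node1), ready(node1).]. New: closed(node1).
Closure: {active(node1), approved(node1), bird(node1), blue(node1), closed(node1), cold(node1), flagged(node1), flies(node1), has_feathers(node1), hot(node1), locked(node1), mammal(node1), metal(node1), ready(node1), red(node1), signed(node1), small(node1), valid(node1)} — 18 facts.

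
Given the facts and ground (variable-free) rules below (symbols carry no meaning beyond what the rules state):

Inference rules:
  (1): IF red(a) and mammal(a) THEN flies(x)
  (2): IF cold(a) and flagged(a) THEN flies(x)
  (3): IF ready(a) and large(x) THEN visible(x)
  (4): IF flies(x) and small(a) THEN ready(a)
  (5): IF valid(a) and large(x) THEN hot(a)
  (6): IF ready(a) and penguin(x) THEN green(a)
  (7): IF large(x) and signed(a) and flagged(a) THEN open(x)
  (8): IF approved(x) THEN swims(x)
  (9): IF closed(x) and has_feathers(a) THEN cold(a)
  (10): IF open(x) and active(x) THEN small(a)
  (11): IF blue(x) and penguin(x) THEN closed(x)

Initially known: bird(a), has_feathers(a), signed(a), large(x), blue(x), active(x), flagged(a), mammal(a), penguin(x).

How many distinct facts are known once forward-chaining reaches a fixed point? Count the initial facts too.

[1] (7) [IF large(x) and signed(a) and flagged(a) THEN open(x)]; (11) [IF blue(x) and penguin(x) THEN closed(x)]. ⇒ new: open(x), closed(x).
[2] (9) [IF closed(x) and has_feathers(a) THEN cold(a)]; (10) [IF open(x) and active(x) THEN small(a)]. ⇒ new: cold(a), small(a).
[3] (2) [IF cold(a) and flagged(a) THEN flies(x)]. ⇒ new: flies(x).
[4] (4) [IF flies(x) and small(a) THEN ready(a)]. ⇒ new: ready(a).
[5] (3) [IF ready(a) and large(x) THEN visible(x)]; (6) [IF ready(a) and penguin(x) THEN green(a)]. ⇒ new: visible(x), green(a).
Closure: {active(x), bird(a), blue(x), closed(x), cold(a), flagged(a), flies(x), green(a), has_feathers(a), large(x), mammal(a), open(x), penguin(x), ready(a), signed(a), small(a), visible(x)} — 17 facts.

17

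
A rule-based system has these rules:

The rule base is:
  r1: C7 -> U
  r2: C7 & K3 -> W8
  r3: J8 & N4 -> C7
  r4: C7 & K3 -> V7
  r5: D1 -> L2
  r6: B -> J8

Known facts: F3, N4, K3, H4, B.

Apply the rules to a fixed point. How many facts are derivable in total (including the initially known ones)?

[1] r6 [B -> J8]. ⇒ new: J8.
[2] r3 [J8 & N4 -> C7]. ⇒ new: C7.
[3] r1 [C7 -> U]; r2 [C7 & K3 -> W8]; r4 [C7 & K3 -> V7]. ⇒ new: U, W8, V7.
Closure: {B, C7, F3, H4, J8, K3, N4, U, V7, W8} — 10 facts.

10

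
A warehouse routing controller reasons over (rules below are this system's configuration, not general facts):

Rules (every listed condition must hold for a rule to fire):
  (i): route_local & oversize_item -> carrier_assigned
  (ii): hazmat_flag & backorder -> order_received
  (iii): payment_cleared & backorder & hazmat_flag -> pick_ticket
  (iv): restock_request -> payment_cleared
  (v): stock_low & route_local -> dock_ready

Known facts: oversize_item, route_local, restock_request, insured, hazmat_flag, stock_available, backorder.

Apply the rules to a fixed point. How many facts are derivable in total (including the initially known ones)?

11

Round 1 fires (i), (ii), (iv), giving carrier_assigned, order_received, payment_cleared.
Round 2 fires (iii), giving pick_ticket.
Closure: {backorder, carrier_assigned, hazmat_flag, insured, order_received, oversize_item, payment_cleared, pick_ticket, restock_request, route_local, stock_available} — 11 facts.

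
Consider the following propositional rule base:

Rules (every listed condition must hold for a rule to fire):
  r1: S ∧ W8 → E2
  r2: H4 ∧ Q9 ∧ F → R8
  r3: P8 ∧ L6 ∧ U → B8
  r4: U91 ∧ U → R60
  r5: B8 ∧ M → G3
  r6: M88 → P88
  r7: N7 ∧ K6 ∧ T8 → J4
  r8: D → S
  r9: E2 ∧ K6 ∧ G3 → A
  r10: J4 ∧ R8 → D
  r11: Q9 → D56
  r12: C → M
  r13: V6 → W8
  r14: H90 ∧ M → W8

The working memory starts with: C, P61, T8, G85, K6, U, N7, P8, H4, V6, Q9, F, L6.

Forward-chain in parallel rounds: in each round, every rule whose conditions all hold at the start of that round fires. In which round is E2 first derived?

Round 1 fires r2, r3, r7, r11, r12, r13, giving R8, B8, J4, D56, M, W8.
Round 2 fires r5, r10, giving G3, D.
Round 3 fires r8, giving S.
Round 4 fires r1, giving E2.
E2 first appears in round 4.

4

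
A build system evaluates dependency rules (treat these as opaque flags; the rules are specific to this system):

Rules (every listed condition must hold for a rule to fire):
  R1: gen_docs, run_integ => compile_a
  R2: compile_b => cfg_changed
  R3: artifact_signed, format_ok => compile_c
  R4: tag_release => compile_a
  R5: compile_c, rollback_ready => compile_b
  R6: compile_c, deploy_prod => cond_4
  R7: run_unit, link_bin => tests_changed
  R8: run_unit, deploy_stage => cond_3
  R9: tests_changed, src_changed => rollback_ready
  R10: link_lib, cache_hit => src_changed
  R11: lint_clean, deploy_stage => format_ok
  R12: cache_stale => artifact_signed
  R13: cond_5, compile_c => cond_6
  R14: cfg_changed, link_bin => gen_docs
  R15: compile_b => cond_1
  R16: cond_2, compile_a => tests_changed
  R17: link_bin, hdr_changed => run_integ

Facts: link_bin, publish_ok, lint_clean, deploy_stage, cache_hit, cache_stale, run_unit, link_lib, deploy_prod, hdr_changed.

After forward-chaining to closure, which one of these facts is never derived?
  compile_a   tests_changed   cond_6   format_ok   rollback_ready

cond_6

Round 1 — R7, R8, R10, R11, R12, R17, derive tests_changed, cond_3, src_changed, format_ok, artifact_signed, run_integ.
Round 2 — R3, R9, derive compile_c, rollback_ready.
Round 3 — R5, R6, derive compile_b, cond_4.
Round 4 — R2, R15, derive cfg_changed, cond_1.
Round 5 — R14, derive gen_docs.
Round 6 — R1, derive compile_a.
Derived: format_ok (round 1), tests_changed (round 1), compile_a (round 6), rollback_ready (round 2). cond_6 never appears in any round.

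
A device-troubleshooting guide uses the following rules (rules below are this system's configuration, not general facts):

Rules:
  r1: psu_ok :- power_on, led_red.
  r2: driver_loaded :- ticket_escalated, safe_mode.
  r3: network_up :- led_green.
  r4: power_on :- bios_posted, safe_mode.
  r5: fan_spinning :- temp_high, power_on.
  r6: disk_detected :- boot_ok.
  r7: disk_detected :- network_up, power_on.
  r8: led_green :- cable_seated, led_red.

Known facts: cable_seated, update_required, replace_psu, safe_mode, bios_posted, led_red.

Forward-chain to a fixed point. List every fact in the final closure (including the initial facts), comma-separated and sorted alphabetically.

Round 1: r4 [power_on :- bios_posted, safe_mode.]; r8 [led_green :- cable_seated, led_red.]. Adds power_on, led_green.
Round 2: r1 [psu_ok :- power_on, led_red.]; r3 [network_up :- led_green.]. Adds psu_ok, network_up.
Round 3: r7 [disk_detected :- network_up, power_on.]. Adds disk_detected.

bios_posted, cable_seated, disk_detected, led_green, led_red, network_up, power_on, psu_ok, replace_psu, safe_mode, update_required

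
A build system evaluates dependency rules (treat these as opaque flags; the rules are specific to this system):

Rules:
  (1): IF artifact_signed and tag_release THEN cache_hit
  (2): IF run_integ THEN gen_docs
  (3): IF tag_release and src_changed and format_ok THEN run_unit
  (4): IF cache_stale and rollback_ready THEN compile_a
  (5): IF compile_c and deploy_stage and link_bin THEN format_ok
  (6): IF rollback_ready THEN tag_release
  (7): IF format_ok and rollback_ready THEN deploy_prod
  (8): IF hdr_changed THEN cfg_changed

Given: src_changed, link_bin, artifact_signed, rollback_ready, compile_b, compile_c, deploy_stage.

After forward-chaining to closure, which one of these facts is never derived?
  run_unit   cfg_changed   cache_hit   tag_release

cfg_changed

Round 1 fires (5), (6), giving format_ok, tag_release.
Round 2 fires (1), (3), (7), giving cache_hit, run_unit, deploy_prod.
Derived: run_unit (round 2), cache_hit (round 2), tag_release (round 1). cfg_changed never appears in any round.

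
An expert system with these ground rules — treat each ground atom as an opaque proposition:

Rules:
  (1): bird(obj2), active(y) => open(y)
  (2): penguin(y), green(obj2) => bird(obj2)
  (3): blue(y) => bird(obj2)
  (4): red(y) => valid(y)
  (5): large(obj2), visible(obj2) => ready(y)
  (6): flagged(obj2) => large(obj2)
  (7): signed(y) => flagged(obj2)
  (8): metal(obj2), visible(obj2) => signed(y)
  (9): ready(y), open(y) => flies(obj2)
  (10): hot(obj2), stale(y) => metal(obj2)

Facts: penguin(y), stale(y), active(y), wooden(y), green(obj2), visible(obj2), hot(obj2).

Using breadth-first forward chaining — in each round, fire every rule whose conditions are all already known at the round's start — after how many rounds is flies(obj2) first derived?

6

Round 1: (2) [penguin(y), green(obj2) => bird(obj2)]; (10) [hot(obj2), stale(y) => metal(obj2)]. Adds bird(obj2), metal(obj2).
Round 2: (1) [bird(obj2), active(y) => open(y)]; (8) [metal(obj2), visible(obj2) => signed(y)]. Adds open(y), signed(y).
Round 3: (7) [signed(y) => flagged(obj2)]. Adds flagged(obj2).
Round 4: (6) [flagged(obj2) => large(obj2)]. Adds large(obj2).
Round 5: (5) [large(obj2), visible(obj2) => ready(y)]. Adds ready(y).
Round 6: (9) [ready(y), open(y) => flies(obj2)]. Adds flies(obj2).
flies(obj2) first appears in round 6.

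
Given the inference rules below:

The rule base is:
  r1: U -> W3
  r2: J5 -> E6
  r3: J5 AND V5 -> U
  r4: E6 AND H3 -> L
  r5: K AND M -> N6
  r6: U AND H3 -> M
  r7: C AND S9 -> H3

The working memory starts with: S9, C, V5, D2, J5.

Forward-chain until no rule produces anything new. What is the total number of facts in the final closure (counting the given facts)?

Round 1 — r2, r3, r7, derive E6, U, H3.
Round 2 — r1, r4, r6, derive W3, L, M.
Closure: {C, D2, E6, H3, J5, L, M, S9, U, V5, W3} — 11 facts.

11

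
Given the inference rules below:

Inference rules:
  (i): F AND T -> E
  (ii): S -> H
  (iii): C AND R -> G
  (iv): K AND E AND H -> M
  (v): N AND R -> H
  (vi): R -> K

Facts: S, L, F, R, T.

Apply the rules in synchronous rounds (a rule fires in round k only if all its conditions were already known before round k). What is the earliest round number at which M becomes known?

Round 1: (i) [F AND T -> E]; (ii) [S -> H]; (vi) [R -> K]. New: E, H, K.
Round 2: (iv) [K AND E AND H -> M]. New: M.
M first appears in round 2.

2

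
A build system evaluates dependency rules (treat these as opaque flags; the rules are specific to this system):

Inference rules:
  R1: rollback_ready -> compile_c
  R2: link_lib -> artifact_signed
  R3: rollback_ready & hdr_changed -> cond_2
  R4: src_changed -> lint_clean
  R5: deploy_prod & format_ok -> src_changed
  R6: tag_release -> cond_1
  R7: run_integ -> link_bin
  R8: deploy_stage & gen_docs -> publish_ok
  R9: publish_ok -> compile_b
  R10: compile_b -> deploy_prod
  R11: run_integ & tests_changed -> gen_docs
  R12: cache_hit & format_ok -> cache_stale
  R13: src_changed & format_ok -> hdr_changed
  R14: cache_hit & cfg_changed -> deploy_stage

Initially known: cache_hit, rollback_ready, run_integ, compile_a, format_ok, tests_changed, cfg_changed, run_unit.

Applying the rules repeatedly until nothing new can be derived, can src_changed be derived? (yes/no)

yes

Round 1 fires R1, R7, R11, R12, R14, giving compile_c, link_bin, gen_docs, cache_stale, deploy_stage.
Round 2 fires R8, giving publish_ok.
Round 3 fires R9, giving compile_b.
Round 4 fires R10, giving deploy_prod.
Round 5 fires R5, giving src_changed.
Round 6 fires R4, R13, giving lint_clean, hdr_changed.
Round 7 fires R3, giving cond_2.
src_changed appears in round 5, so it is derivable.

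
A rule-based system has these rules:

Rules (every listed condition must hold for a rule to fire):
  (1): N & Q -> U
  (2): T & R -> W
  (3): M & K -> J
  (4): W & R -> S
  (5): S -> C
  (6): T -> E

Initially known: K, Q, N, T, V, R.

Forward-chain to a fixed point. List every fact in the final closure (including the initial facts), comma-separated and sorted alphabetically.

Round 1 — (1), (2), (6), derive U, W, E.
Round 2 — (4), derive S.
Round 3 — (5), derive C.

C, E, K, N, Q, R, S, T, U, V, W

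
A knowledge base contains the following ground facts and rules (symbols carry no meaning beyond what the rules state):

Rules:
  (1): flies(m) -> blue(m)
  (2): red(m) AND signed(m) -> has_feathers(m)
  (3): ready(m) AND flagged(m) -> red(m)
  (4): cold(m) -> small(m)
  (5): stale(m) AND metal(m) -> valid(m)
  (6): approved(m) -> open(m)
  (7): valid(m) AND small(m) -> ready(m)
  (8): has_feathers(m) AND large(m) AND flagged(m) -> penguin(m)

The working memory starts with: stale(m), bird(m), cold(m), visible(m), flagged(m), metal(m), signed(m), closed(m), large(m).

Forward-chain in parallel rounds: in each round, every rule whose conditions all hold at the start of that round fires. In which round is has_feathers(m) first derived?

Round 1 — (4), (5), derive small(m), valid(m).
Round 2 — (7), derive ready(m).
Round 3 — (3), derive red(m).
Round 4 — (2), derive has_feathers(m).
has_feathers(m) first appears in round 4.

4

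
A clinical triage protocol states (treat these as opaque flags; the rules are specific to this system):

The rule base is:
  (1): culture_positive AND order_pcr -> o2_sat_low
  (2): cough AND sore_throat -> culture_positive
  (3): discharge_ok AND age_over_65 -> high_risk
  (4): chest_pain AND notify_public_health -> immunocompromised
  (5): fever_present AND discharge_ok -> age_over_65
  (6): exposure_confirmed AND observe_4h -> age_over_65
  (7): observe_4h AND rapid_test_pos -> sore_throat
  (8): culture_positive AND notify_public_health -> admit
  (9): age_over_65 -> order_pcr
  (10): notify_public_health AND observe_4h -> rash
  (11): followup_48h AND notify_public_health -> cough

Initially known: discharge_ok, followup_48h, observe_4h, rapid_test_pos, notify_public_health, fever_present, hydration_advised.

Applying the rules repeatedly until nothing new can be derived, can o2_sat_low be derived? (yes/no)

yes

Round 1 fires (5), (7), (10), (11), giving age_over_65, sore_throat, rash, cough.
Round 2 fires (2), (3), (9), giving culture_positive, high_risk, order_pcr.
Round 3 fires (1), (8), giving o2_sat_low, admit.
o2_sat_low appears in round 3, so it is derivable.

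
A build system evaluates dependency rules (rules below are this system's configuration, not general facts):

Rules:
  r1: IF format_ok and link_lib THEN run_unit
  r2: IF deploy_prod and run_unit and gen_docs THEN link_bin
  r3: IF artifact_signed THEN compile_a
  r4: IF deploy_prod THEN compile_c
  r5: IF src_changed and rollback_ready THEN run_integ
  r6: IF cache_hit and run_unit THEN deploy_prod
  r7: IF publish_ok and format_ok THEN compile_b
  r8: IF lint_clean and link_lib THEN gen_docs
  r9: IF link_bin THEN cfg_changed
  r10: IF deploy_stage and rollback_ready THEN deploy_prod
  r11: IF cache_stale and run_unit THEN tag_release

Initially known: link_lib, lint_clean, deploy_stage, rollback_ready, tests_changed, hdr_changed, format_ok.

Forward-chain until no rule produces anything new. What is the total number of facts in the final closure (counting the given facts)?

Round 1 — r1, r8, r10, derive run_unit, gen_docs, deploy_prod.
Round 2 — r2, r4, derive link_bin, compile_c.
Round 3 — r9, derive cfg_changed.
Closure: {cfg_changed, compile_c, deploy_prod, deploy_stage, format_ok, gen_docs, hdr_changed, link_bin, link_lib, lint_clean, rollback_ready, run_unit, tests_changed} — 13 facts.

13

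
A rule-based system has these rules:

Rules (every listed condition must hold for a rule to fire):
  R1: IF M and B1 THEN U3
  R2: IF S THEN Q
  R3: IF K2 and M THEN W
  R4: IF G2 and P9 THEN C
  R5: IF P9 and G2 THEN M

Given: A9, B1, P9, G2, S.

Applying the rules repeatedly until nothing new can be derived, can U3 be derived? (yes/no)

yes

Round 1 fires R2, R4, R5, giving Q, C, M.
Round 2 fires R1, giving U3.
U3 appears in round 2, so it is derivable.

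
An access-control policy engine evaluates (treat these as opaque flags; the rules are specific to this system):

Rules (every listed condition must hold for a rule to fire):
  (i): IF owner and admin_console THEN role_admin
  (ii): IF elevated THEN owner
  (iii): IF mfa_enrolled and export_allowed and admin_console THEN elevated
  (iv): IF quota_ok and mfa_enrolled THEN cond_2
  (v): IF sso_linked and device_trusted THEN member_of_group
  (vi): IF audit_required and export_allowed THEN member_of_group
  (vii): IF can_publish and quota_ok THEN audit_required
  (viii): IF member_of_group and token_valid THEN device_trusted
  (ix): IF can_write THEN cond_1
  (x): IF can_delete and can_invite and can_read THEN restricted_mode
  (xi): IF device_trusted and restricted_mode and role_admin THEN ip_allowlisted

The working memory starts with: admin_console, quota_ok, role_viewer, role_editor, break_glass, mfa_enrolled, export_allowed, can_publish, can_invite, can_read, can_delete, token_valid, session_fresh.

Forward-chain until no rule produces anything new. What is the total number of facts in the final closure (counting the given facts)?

22

Round 1 fires (iii), (iv), (vii), (x), giving elevated, cond_2, audit_required, restricted_mode.
Round 2 fires (ii), (vi), giving owner, member_of_group.
Round 3 fires (i), (viii), giving role_admin, device_trusted.
Round 4 fires (xi), giving ip_allowlisted.
Closure: {admin_console, audit_required, break_glass, can_delete, can_invite, can_publish, can_read, cond_2, device_trusted, elevated, export_allowed, ip_allowlisted, member_of_group, mfa_enrolled, owner, quota_ok, restricted_mode, role_admin, role_editor, role_viewer, session_fresh, token_valid} — 22 facts.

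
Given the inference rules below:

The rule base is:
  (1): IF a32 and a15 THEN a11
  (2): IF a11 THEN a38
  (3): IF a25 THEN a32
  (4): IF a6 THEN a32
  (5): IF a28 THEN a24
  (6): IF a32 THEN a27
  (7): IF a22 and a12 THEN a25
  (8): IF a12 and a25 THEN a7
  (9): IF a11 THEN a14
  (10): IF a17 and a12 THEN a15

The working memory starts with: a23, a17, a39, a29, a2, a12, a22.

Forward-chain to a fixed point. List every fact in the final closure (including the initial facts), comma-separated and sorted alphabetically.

a11, a12, a14, a15, a17, a2, a22, a23, a25, a27, a29, a32, a38, a39, a7

Round 1: (7) [IF a22 and a12 THEN a25]; (10) [IF a17 and a12 THEN a15]. New: a25, a15.
Round 2: (3) [IF a25 THEN a32]; (8) [IF a12 and a25 THEN a7]. New: a32, a7.
Round 3: (1) [IF a32 and a15 THEN a11]; (6) [IF a32 THEN a27]. New: a11, a27.
Round 4: (2) [IF a11 THEN a38]; (9) [IF a11 THEN a14]. New: a38, a14.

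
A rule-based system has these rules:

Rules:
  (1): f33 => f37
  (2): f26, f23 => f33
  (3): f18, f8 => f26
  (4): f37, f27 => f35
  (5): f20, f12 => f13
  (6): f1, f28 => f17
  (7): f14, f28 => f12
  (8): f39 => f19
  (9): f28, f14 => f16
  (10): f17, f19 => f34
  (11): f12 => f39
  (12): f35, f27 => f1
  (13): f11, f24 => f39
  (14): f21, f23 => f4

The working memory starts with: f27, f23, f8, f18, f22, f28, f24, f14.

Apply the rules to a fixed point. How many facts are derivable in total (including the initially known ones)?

Round 1 — (3), (7), (9), derive f26, f12, f16.
Round 2 — (2), (11), derive f33, f39.
Round 3 — (1), (8), derive f37, f19.
Round 4 — (4), derive f35.
Round 5 — (12), derive f1.
Round 6 — (6), derive f17.
Round 7 — (10), derive f34.
Closure: {f1, f12, f14, f16, f17, f18, f19, f22, f23, f24, f26, f27, f28, f33, f34, f35, f37, f39, f8} — 19 facts.

19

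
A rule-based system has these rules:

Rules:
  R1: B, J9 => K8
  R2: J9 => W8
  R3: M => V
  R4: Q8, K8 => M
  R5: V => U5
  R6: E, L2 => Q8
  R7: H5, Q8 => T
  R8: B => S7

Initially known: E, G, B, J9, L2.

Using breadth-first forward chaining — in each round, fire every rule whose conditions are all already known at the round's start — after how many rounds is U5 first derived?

[1] R1 [B, J9 => K8]; R2 [J9 => W8]; R6 [E, L2 => Q8]; R8 [B => S7]. ⇒ new: K8, W8, Q8, S7.
[2] R4 [Q8, K8 => M]. ⇒ new: M.
[3] R3 [M => V]. ⇒ new: V.
[4] R5 [V => U5]. ⇒ new: U5.
U5 first appears in round 4.

4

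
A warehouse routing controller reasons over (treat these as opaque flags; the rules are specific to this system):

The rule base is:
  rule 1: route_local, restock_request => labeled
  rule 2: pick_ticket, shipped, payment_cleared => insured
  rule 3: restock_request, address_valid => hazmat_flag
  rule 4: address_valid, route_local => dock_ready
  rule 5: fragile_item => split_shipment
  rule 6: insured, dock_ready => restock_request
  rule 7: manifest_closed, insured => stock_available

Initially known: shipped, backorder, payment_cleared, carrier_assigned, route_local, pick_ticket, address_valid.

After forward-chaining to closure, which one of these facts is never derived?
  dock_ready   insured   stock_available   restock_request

stock_available

[1] rule 2 [pick_ticket, shipped, payment_cleared => insured]; rule 4 [address_valid, route_local => dock_ready]. ⇒ new: insured, dock_ready.
[2] rule 6 [insured, dock_ready => restock_request]. ⇒ new: restock_request.
[3] rule 1 [route_local, restock_request => labeled]; rule 3 [restock_request, address_valid => hazmat_flag]. ⇒ new: labeled, hazmat_flag.
Derived: dock_ready (round 1), restock_request (round 2), insured (round 1). stock_available never appears in any round.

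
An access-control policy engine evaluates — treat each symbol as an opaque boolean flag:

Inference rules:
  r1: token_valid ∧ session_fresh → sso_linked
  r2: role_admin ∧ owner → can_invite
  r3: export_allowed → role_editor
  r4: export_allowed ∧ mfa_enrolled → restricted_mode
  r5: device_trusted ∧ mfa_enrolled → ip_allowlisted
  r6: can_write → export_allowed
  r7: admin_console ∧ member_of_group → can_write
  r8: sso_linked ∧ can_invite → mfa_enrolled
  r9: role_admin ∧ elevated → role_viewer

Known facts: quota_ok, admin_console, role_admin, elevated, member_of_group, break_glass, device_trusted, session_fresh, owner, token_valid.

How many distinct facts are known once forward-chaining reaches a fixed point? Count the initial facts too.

Round 1: r1 [token_valid ∧ session_fresh → sso_linked]; r2 [role_admin ∧ owner → can_invite]; r7 [admin_console ∧ member_of_group → can_write]; r9 [role_admin ∧ elevated → role_viewer]. Adds sso_linked, can_invite, can_write, role_viewer.
Round 2: r6 [can_write → export_allowed]; r8 [sso_linked ∧ can_invite → mfa_enrolled]. Adds export_allowed, mfa_enrolled.
Round 3: r3 [export_allowed → role_editor]; r4 [export_allowed ∧ mfa_enrolled → restricted_mode]; r5 [device_trusted ∧ mfa_enrolled → ip_allowlisted]. Adds role_editor, restricted_mode, ip_allowlisted.
Closure: {admin_console, break_glass, can_invite, can_write, device_trusted, elevated, export_allowed, ip_allowlisted, member_of_group, mfa_enrolled, owner, quota_ok, restricted_mode, role_admin, role_editor, role_viewer, session_fresh, sso_linked, token_valid} — 19 facts.

19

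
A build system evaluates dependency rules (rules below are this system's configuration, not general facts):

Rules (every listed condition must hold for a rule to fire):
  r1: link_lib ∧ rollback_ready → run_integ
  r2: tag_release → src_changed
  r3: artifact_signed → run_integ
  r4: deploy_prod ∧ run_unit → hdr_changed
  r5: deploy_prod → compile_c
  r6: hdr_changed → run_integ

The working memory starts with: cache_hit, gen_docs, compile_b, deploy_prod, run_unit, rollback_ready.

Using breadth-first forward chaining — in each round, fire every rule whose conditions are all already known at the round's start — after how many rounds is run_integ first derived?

Round 1: r4 [deploy_prod ∧ run_unit → hdr_changed]; r5 [deploy_prod → compile_c]. New: hdr_changed, compile_c.
Round 2: r6 [hdr_changed → run_integ]. New: run_integ.
run_integ first appears in round 2.

2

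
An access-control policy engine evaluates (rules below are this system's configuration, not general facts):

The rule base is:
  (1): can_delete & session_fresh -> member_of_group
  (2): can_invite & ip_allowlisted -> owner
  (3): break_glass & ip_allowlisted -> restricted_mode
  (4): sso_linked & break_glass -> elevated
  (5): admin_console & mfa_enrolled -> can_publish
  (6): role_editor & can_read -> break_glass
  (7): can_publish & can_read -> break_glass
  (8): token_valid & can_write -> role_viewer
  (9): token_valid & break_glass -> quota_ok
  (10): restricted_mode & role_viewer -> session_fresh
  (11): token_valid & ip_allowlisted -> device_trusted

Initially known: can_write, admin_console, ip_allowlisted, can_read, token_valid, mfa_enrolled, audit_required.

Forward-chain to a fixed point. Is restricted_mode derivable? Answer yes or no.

Round 1 fires (5), (8), (11), giving can_publish, role_viewer, device_trusted.
Round 2 fires (7), giving break_glass.
Round 3 fires (3), (9), giving restricted_mode, quota_ok.
Round 4 fires (10), giving session_fresh.
restricted_mode appears in round 3, so it is derivable.

yes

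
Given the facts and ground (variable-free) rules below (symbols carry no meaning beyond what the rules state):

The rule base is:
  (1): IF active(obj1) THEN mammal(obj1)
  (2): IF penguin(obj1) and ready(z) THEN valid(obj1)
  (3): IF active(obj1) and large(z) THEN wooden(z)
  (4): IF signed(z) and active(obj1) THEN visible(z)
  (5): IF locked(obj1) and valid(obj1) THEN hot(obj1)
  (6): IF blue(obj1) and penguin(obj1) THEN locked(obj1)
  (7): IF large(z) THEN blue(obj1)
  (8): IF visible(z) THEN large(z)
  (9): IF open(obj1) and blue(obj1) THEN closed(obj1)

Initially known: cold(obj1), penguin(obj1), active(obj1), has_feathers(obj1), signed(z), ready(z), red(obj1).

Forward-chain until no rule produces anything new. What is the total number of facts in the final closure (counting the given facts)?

15

Round 1: (1) [IF active(obj1) THEN mammal(obj1)]; (2) [IF penguin(obj1) and ready(z) THEN valid(obj1)]; (4) [IF signed(z) and active(obj1) THEN visible(z)]. Adds mammal(obj1), valid(obj1), visible(z).
Round 2: (8) [IF visible(z) THEN large(z)]. Adds large(z).
Round 3: (3) [IF active(obj1) and large(z) THEN wooden(z)]; (7) [IF large(z) THEN blue(obj1)]. Adds wooden(z), blue(obj1).
Round 4: (6) [IF blue(obj1) and penguin(obj1) THEN locked(obj1)]. Adds locked(obj1).
Round 5: (5) [IF locked(obj1) and valid(obj1) THEN hot(obj1)]. Adds hot(obj1).
Closure: {active(obj1), blue(obj1), cold(obj1), has_feathers(obj1), hot(obj1), large(z), locked(obj1), mammal(obj1), penguin(obj1), ready(z), red(obj1), signed(z), valid(obj1), visible(z), wooden(z)} — 15 facts.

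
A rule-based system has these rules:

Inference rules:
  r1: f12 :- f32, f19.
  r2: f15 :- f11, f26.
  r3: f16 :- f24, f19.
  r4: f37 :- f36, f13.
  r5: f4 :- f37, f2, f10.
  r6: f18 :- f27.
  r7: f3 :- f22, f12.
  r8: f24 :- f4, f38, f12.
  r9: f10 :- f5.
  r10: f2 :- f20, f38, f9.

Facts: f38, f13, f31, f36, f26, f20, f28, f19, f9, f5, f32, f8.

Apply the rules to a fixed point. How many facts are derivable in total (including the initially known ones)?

Round 1: r1 [f12 :- f32, f19.]; r4 [f37 :- f36, f13.]; r9 [f10 :- f5.]; r10 [f2 :- f20, f38, f9.]. New: f12, f37, f10, f2.
Round 2: r5 [f4 :- f37, f2, f10.]. New: f4.
Round 3: r8 [f24 :- f4, f38, f12.]. New: f24.
Round 4: r3 [f16 :- f24, f19.]. New: f16.
Closure: {f10, f12, f13, f16, f19, f2, f20, f24, f26, f28, f31, f32, f36, f37, f38, f4, f5, f8, f9} — 19 facts.

19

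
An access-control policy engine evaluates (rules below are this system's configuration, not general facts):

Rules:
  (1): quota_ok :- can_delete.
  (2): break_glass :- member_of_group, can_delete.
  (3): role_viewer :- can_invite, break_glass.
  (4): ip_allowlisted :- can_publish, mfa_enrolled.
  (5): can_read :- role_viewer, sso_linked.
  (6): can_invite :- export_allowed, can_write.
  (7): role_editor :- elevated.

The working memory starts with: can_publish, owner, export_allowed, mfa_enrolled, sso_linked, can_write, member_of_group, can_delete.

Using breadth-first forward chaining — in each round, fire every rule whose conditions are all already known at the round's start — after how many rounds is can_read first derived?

3

Round 1 fires (1), (2), (4), (6), giving quota_ok, break_glass, ip_allowlisted, can_invite.
Round 2 fires (3), giving role_viewer.
Round 3 fires (5), giving can_read.
can_read first appears in round 3.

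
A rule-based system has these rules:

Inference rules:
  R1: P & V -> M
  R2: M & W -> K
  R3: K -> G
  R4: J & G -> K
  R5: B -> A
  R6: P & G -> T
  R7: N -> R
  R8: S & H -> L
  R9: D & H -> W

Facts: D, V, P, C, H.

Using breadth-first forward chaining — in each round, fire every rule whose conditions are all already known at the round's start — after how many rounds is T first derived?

Round 1 fires R1, R9, giving M, W.
Round 2 fires R2, giving K.
Round 3 fires R3, giving G.
Round 4 fires R6, giving T.
T first appears in round 4.

4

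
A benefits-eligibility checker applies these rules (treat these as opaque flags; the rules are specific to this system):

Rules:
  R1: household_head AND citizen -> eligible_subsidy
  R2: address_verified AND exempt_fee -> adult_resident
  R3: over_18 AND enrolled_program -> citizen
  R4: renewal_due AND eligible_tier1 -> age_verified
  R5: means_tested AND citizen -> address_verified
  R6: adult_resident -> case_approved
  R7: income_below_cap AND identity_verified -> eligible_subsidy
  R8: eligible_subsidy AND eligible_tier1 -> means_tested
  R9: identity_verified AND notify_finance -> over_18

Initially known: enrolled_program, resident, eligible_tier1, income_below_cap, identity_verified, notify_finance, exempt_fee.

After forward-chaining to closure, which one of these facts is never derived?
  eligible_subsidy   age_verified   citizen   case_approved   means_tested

age_verified

Round 1: R7 [income_below_cap AND identity_verified -> eligible_subsidy]; R9 [identity_verified AND notify_finance -> over_18]. New: eligible_subsidy, over_18.
Round 2: R3 [over_18 AND enrolled_program -> citizen]; R8 [eligible_subsidy AND eligible_tier1 -> means_tested]. New: citizen, means_tested.
Round 3: R5 [means_tested AND citizen -> address_verified]. New: address_verified.
Round 4: R2 [address_verified AND exempt_fee -> adult_resident]. New: adult_resident.
Round 5: R6 [adult_resident -> case_approved]. New: case_approved.
Derived: means_tested (round 2), case_approved (round 5), citizen (round 2), eligible_subsidy (round 1). age_verified never appears in any round.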